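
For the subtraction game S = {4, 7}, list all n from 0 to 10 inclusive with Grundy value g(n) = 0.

0, 1, 2, 3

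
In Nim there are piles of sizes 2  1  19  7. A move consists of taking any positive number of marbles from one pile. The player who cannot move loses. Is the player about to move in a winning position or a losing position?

Winning position

Nim-sum: 2 ⊕ 1 ⊕ 19 ⊕ 7 = 23.
The nim-sum is 23 ≠ 0, so this is an N-position: the player to move can win.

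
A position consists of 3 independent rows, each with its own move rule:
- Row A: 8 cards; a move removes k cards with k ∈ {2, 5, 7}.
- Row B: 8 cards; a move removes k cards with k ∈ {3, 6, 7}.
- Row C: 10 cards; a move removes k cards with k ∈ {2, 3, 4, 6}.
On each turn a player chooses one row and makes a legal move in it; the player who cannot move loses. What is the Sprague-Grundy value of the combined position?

1

Build the Grundy sequence for row A with g(k) = mex{g(k−s) : s ∈ {2, 5, 7}, s ≤ k}:
g(0) = mex{} = 0
g(1) = mex{} = 0
g(2) = mex{0} = 1
g(3) = mex{0} = 1
g(4) = mex{1} = 0
g(5) = mex{0,1} = 2
g(6) = mex{0} = 1
g(7) = mex{0,1,2} = 3
g(8) = mex{0,1} = 2
So g(8) = 2.
Grundy values for row B (subtraction set {3, 6, 7}):
g(0) = mex{} = 0
g(1) = mex{} = 0
g(2) = mex{} = 0
g(3) = mex{0} = 1
g(4) = mex{0} = 1
g(5) = mex{0} = 1
g(6) = mex{0,1} = 2
g(7) = mex{0,1} = 2
g(8) = mex{0,1} = 2
So g(8) = 2.
Build the Grundy sequence for row C with g(k) = mex{g(k−s) : s ∈ {2, 3, 4, 6}, s ≤ k}:
k:     0  1  2  3  4  5  6  7  8  9 10
g(k):  0  0  1  1  2  2  3  3  0  0  1
So g(10) = 1.
By the Sprague-Grundy theorem, the Grundy value of a sum of independent games is the XOR of the component values.
Combined value = 2 XOR 2 XOR 1 = 1.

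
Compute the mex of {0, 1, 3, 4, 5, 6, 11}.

The values 0, 1 are all present; 2 is the first non-negative integer missing from the set.

2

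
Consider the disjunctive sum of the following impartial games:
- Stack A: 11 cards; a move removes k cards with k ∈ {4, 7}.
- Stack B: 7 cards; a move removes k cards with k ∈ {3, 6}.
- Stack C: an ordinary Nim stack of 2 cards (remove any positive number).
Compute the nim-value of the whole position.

Grundy values for stack A (subtraction set {4, 7}):
g(0) = mex{} = 0
g(1) = mex{} = 0
g(2) = mex{} = 0
g(3) = mex{} = 0
g(4) = mex{0} = 1
g(5) = mex{0} = 1
g(6) = mex{0} = 1
g(7) = mex{0} = 1
g(8) = mex{0,1} = 2
g(9) = mex{0,1} = 2
g(10) = mex{0,1} = 2
g(11) = mex{1} = 0
So g(11) = 0.
Grundy values for stack B (subtraction set {3, 6}):
g(0) = mex{} = 0
g(1) = mex{} = 0
g(2) = mex{} = 0
g(3) = mex{0} = 1
g(4) = mex{0} = 1
g(5) = mex{0} = 1
g(6) = mex{0,1} = 2
g(7) = mex{0,1} = 2
So g(7) = 2.
Stack C is a plain Nim stack of size 2, so its Grundy value is 2.
The value of a disjunctive sum is the nim-sum of the parts.
Combined value = 0 ⊕ 2 ⊕ 2 = 0.

0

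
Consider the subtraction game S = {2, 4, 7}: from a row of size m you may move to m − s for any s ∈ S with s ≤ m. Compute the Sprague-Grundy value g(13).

2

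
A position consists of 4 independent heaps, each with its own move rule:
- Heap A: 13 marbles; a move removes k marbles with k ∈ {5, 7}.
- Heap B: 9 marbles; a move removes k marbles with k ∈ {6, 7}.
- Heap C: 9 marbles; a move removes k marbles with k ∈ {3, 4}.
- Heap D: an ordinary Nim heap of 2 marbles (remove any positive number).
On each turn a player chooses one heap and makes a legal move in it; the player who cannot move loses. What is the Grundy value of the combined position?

3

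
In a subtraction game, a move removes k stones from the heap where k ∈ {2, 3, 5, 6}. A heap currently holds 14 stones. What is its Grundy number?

3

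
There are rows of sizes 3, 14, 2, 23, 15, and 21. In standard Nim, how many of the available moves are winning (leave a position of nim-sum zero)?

5

Bitwise XOR of the heap sizes:
  00011  (3)
  01110  (14)
  00010  (2)
  10111  (23)
  01111  (15)
  10101  (21)
  -----
  00010  (2)
The overall nim-sum is X = 2. A row of size p has a winning move iff p XOR X < p (reduce it to p XOR X).
  3: 3 XOR 2 = 1 < 3 — winning move (to 1).
  14: 14 XOR 2 = 12 < 14 — winning move (to 12).
  2: 2 XOR 2 = 0 < 2 — winning move (to 0).
  23: 23 XOR 2 = 21 < 23 — winning move (to 21).
  15: 15 XOR 2 = 13 < 15 — winning move (to 13).
  21: 21 XOR 2 = 23 ≥ 21 — no move.
That gives 5 winning moves.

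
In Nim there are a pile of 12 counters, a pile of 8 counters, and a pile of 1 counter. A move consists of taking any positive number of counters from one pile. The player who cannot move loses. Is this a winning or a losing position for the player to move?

Winning position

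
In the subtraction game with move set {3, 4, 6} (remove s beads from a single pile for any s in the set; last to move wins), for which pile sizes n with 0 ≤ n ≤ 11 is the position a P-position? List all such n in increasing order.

Grundy values for subtraction set {3, 4, 6}:
k:     0  1  2  3  4  5  6  7  8  9 10 11
g(k):  0  0  0  1  1  1  2  2  2  0  0  0
The P-positions (g = 0) in 0..11 are 0, 1, 2, 9, 10, 11.

0, 1, 2, 9, 10, 11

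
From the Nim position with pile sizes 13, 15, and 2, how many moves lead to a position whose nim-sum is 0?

0

Nim-sum: 13 ⊕ 15 ⊕ 2 = 0.
The nim-sum is already 0, so every move leaves a nonzero nim-sum — there are no winning moves.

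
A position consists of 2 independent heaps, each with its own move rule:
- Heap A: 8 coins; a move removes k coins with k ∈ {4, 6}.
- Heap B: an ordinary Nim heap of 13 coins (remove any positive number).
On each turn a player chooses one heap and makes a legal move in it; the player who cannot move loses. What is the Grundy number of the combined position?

For heap A, compute g(0), g(1), … with moves {4, 6}:
k:     0  1  2  3  4  5  6  7  8
g(k):  0  0  0  0  1  1  1  1  2
So g(8) = 2.
Heap B is a plain Nim heap of size 13, so its Grundy value is 13.
The value of a disjunctive sum is the nim-sum of the parts.
Combined value = 2 XOR 13 = 15.

15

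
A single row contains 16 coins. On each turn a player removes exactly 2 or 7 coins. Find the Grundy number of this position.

1

Compute g(0), g(1), … for moves {2, 7}:
k:     0  1  2  3  4  5  6  7  8  9 10 11 12 13 14 15 16
g(k):  0  0  1  1  0  0  1  1  2  0  0  1  1  0  0  1  1
So g(16) = 1.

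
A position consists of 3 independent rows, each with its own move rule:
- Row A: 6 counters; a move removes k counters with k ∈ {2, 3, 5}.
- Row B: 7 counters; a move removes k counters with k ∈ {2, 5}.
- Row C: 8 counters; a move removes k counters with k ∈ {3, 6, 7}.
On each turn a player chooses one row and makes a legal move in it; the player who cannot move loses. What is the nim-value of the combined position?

1

Grundy values for row A (subtraction set {2, 3, 5}):
k:     0  1  2  3  4  5  6
g(k):  0  0  1  1  2  2  3
So g(6) = 3.
Grundy values for row B (subtraction set {2, 5}):
g(0) = mex{} = 0
g(1) = mex{} = 0
g(2) = mex{0} = 1
g(3) = mex{0} = 1
g(4) = mex{1} = 0
g(5) = mex{0,1} = 2
g(6) = mex{0} = 1
g(7) = mex{1,2} = 0
So g(7) = 0.
For row C, compute g(0), g(1), … with moves {3, 6, 7}:
g(0) = mex{} = 0
g(1) = mex{} = 0
g(2) = mex{} = 0
g(3) = mex{0} = 1
g(4) = mex{0} = 1
g(5) = mex{0} = 1
g(6) = mex{0,1} = 2
g(7) = mex{0,1} = 2
g(8) = mex{0,1} = 2
So g(8) = 2.
By the Sprague-Grundy theorem, the Grundy value of a sum of independent games is the XOR of the component values.
Combined value = 3 XOR 0 XOR 2 = 1.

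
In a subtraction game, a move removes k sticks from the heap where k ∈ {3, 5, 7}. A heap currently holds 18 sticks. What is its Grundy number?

Build the Grundy sequence with g(k) = mex{g(k−s) : s ∈ {3, 5, 7}, s ≤ k}:
k:     0  1  2  3  4  5  6  7  8  9 10 11 12 13 14 15 16 17 18
g(k):  0  0  0  1  1  1  2  2  2  3  0  0  0  1  1  1  2  2  2
So g(18) = 2.

2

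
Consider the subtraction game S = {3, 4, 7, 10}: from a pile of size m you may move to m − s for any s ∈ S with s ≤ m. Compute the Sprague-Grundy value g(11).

Build the Grundy sequence with g(k) = mex{g(k−s) : s ∈ {3, 4, 7, 10}, s ≤ k}:
g(0) = mex{} = 0
g(1) = mex{} = 0
g(2) = mex{} = 0
g(3) = mex{0} = 1
g(4) = mex{0} = 1
g(5) = mex{0} = 1
g(6) = mex{0,1} = 2
g(7) = mex{0,1} = 2
g(8) = mex{0,1} = 2
g(9) = mex{0,1,2} = 3
g(10) = mex{0,1,2} = 3
g(11) = mex{0,1,2} = 3
So g(11) = 3.

3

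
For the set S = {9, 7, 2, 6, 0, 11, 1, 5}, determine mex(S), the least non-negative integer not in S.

The values 0, 1, 2 are all present; 3 is the first non-negative integer missing from the set.

3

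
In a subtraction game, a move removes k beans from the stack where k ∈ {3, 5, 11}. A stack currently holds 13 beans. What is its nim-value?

Compute g(0), g(1), … for moves {3, 5, 11}:
k:     0  1  2  3  4  5  6  7  8  9 10 11 12 13
g(k):  0  0  0  1  1  1  2  2  0  0  0  1  1  1
So g(13) = 1.

1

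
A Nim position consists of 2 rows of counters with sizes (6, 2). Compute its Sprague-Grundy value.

4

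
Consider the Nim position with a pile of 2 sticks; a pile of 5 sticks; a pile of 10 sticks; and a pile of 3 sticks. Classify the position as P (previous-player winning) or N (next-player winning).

N-position

In binary:
  0010  (2)
  0101  (5)
  1010  (10)
  0011  (3)
  ----
  1110  (14)
The nim-sum is 14 ≠ 0, so this is an N-position: the player to move can win.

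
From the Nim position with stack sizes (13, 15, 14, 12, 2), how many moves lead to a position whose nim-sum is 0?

3

Write each in binary and XOR column by column:
  1101  (13)
  1111  (15)
  1110  (14)
  1100  (12)
  0010  (2)
  ----
  0010  (2)
The overall nim-sum is X = 2. A stack of size p has a winning move iff p XOR X < p (reduce it to p XOR X).
  13: 13 XOR 2 = 15 ≥ 13 — no move.
  15: 15 XOR 2 = 13 < 15 — winning move (to 13).
  14: 14 XOR 2 = 12 < 14 — winning move (to 12).
  12: 12 XOR 2 = 14 ≥ 12 — no move.
  2: 2 XOR 2 = 0 < 2 — winning move (to 0).
That gives 3 winning moves.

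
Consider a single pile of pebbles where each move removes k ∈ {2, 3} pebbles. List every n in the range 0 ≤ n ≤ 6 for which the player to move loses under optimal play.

Build the Grundy sequence with g(k) = mex{g(k−s) : s ∈ {2, 3}, s ≤ k}:
g(0) = mex{} = 0
g(1) = mex{} = 0
g(2) = mex{0} = 1
g(3) = mex{0} = 1
g(4) = mex{0,1} = 2
g(5) = mex{1} = 0
g(6) = mex{1,2} = 0
The P-positions (g = 0) in 0..6 are 0, 1, 5, 6.

0, 1, 5, 6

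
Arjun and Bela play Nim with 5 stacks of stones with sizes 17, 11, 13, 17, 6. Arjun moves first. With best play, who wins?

Compute the nim-sum pairwise:
17 XOR 11 = 26
26 XOR 13 = 23
23 XOR 17 = 6
6 XOR 6 = 0
The nim-sum is 0, so this is a P-position: the player to move is in a losing position under optimal play; Arjun is about to move from it and so loses — Bela wins.

Bela wins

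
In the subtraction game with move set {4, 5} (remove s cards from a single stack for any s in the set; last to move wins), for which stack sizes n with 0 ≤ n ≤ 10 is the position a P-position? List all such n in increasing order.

0, 1, 2, 3, 9, 10

Grundy values for subtraction set {4, 5}:
k:     0  1  2  3  4  5  6  7  8  9 10
g(k):  0  0  0  0  1  1  1  1  2  0  0
The P-positions (g = 0) in 0..10 are 0, 1, 2, 3, 9, 10.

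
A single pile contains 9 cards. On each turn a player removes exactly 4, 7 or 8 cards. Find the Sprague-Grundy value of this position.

2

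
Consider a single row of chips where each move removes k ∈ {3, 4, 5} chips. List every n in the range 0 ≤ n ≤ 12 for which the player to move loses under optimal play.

0, 1, 2, 8, 9, 10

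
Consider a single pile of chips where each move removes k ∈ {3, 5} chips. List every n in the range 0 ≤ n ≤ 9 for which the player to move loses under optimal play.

0, 1, 2, 8, 9

Compute g(0), g(1), … for moves {3, 5}:
g(0) = mex{} = 0
g(1) = mex{} = 0
g(2) = mex{} = 0
g(3) = mex{0} = 1
g(4) = mex{0} = 1
g(5) = mex{0} = 1
g(6) = mex{0,1} = 2
g(7) = mex{0,1} = 2
g(8) = mex{1} = 0
g(9) = mex{1,2} = 0
The P-positions (g = 0) in 0..9 are 0, 1, 2, 8, 9.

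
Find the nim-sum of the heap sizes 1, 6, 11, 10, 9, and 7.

Nim-sum: 1 ⊕ 6 ⊕ 11 ⊕ 10 ⊕ 9 ⊕ 7 = 8.

8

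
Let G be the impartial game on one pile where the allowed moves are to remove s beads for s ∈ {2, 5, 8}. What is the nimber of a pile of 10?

Grundy values for subtraction set {2, 5, 8}:
g(0) = mex{} = 0
g(1) = mex{} = 0
g(2) = mex{0} = 1
g(3) = mex{0} = 1
g(4) = mex{1} = 0
g(5) = mex{0,1} = 2
g(6) = mex{0} = 1
g(7) = mex{1,2} = 0
g(8) = mex{0,1} = 2
g(9) = mex{0} = 1
g(10) = mex{1,2} = 0
So g(10) = 0.

0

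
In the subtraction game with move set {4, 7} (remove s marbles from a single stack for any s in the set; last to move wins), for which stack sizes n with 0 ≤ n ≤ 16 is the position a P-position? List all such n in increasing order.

0, 1, 2, 3, 11, 12, 13, 14

Compute g(0), g(1), … for moves {4, 7}:
k:     0  1  2  3  4  5  6  7  8  9 10 11 12 13 14 15 16
g(k):  0  0  0  0  1  1  1  1  2  2  2  0  0  0  0  1  1
The P-positions (g = 0) in 0..16 are 0, 1, 2, 3, 11, 12, 13, 14.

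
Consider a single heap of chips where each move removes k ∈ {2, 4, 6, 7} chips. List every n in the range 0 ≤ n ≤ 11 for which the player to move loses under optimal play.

0, 1, 9, 10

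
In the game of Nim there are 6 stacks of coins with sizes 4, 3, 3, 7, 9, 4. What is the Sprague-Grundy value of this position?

Compute the nim-sum pairwise:
4 ^ 3 = 7
7 ^ 3 = 4
4 ^ 7 = 3
3 ^ 9 = 10
10 ^ 4 = 14

14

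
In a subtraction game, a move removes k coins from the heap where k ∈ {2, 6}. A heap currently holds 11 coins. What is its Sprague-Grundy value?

Compute g(0), g(1), … for moves {2, 6}:
g(0) = mex{} = 0
g(1) = mex{} = 0
g(2) = mex{0} = 1
g(3) = mex{0} = 1
g(4) = mex{1} = 0
g(5) = mex{1} = 0
g(6) = mex{0} = 1
g(7) = mex{0} = 1
g(8) = mex{1} = 0
g(9) = mex{1} = 0
g(10) = mex{0} = 1
g(11) = mex{0} = 1
So g(11) = 1.

1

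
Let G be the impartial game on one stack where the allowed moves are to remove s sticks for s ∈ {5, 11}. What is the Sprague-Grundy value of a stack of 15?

1

Build the Grundy sequence with g(k) = mex{g(k−s) : s ∈ {5, 11}, s ≤ k}:
k:     0  1  2  3  4  5  6  7  8  9 10 11 12 13 14 15
g(k):  0  0  0  0  0  1  1  1  1  1  0  2  2  2  2  1
So g(15) = 1.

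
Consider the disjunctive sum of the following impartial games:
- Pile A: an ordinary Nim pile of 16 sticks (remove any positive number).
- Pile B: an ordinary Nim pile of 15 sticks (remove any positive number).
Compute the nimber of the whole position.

Pile A is a plain Nim pile of size 16, so its Grundy value is 16.
Pile B is a plain Nim pile of size 15, so its Grundy value is 15.
The value of a disjunctive sum is the nim-sum of the parts.
Combined value = 16 ⊕ 15 = 31.

31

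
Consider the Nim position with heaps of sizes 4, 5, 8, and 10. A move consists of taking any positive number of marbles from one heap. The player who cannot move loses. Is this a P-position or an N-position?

N-position

Nim-sum: 4 ^ 5 ^ 8 ^ 10 = 3.
The nim-sum is 3 ≠ 0, so this is an N-position: the player to move can win.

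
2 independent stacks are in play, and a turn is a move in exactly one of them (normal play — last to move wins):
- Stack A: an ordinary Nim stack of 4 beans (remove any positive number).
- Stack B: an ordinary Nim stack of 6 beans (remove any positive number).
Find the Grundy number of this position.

2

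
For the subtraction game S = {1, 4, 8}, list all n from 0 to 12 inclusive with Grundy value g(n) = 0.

0, 2, 5, 7, 12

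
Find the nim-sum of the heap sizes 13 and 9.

4

Bitwise XOR of the heap sizes:
  1101  (13)
  1001  (9)
  ----
  0100  (4)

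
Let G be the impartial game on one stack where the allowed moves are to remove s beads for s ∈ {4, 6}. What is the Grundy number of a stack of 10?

Grundy values for subtraction set {4, 6}:
k:     0  1  2  3  4  5  6  7  8  9 10
g(k):  0  0  0  0  1  1  1  1  2  2  0
So g(10) = 0.

0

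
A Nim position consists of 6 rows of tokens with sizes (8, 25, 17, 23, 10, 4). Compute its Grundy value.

25

Write each in binary and XOR column by column:
  01000  (8)
  11001  (25)
  10001  (17)
  10111  (23)
  01010  (10)
  00100  (4)
  -----
  11001  (25)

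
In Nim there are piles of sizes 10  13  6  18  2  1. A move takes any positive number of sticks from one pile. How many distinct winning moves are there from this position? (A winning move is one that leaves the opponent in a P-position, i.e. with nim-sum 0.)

1

Nim-sum: 10 ^ 13 ^ 6 ^ 18 ^ 2 ^ 1 = 16.
The overall nim-sum is X = 16. A pile of size p has a winning move iff p XOR X < p (reduce it to p XOR X).
  10: 10 XOR 16 = 26 ≥ 10 — no move.
  13: 13 XOR 16 = 29 ≥ 13 — no move.
  6: 6 XOR 16 = 22 ≥ 6 — no move.
  18: 18 XOR 16 = 2 < 18 — winning move (to 2).
  2: 2 XOR 16 = 18 ≥ 2 — no move.
  1: 1 XOR 16 = 17 ≥ 1 — no move.
That gives 1 winning move.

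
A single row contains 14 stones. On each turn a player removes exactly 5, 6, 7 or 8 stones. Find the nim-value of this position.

0

Build the Grundy sequence with g(k) = mex{g(k−s) : s ∈ {5, 6, 7, 8}, s ≤ k}:
k:     0  1  2  3  4  5  6  7  8  9 10 11 12 13 14
g(k):  0  0  0  0  0  1  1  1  1  1  2  2  2  0  0
So g(14) = 0.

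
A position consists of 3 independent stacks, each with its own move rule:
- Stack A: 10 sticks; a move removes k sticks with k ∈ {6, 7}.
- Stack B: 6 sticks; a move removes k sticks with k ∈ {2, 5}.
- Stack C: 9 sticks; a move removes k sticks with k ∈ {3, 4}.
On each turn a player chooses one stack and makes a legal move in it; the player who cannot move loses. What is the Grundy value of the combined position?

0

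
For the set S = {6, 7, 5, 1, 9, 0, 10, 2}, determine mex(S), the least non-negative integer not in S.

3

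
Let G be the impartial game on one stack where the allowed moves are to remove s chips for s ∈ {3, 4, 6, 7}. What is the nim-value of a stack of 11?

0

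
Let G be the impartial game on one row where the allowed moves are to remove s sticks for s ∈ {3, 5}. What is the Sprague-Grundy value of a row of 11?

1

Grundy values for subtraction set {3, 5}:
g(0) = mex{} = 0
g(1) = mex{} = 0
g(2) = mex{} = 0
g(3) = mex{0} = 1
g(4) = mex{0} = 1
g(5) = mex{0} = 1
g(6) = mex{0,1} = 2
g(7) = mex{0,1} = 2
g(8) = mex{1} = 0
g(9) = mex{1,2} = 0
g(10) = mex{1,2} = 0
g(11) = mex{0,2} = 1
So g(11) = 1.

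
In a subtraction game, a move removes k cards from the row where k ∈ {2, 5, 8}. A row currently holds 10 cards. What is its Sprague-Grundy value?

Build the Grundy sequence with g(k) = mex{g(k−s) : s ∈ {2, 5, 8}, s ≤ k}:
g(0) = mex{} = 0
g(1) = mex{} = 0
g(2) = mex{0} = 1
g(3) = mex{0} = 1
g(4) = mex{1} = 0
g(5) = mex{0,1} = 2
g(6) = mex{0} = 1
g(7) = mex{1,2} = 0
g(8) = mex{0,1} = 2
g(9) = mex{0} = 1
g(10) = mex{1,2} = 0
So g(10) = 0.

0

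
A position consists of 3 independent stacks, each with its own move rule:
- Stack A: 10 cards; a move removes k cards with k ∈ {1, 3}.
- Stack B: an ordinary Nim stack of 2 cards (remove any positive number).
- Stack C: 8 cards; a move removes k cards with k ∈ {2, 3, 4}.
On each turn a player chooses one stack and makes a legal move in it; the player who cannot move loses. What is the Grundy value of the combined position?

Grundy values for stack A (subtraction set {1, 3}):
g(0) = mex{} = 0
g(1) = mex{0} = 1
g(2) = mex{1} = 0
g(3) = mex{0} = 1
g(4) = mex{1} = 0
g(5) = mex{0} = 1
g(6) = mex{1} = 0
g(7) = mex{0} = 1
g(8) = mex{1} = 0
g(9) = mex{0} = 1
g(10) = mex{1} = 0
So g(10) = 0.
Stack B is a plain Nim stack of size 2, so its Grundy value is 2.
For stack C, compute g(0), g(1), … with moves {2, 3, 4}:
k:     0  1  2  3  4  5  6  7  8
g(k):  0  0  1  1  2  2  0  0  1
So g(8) = 1.
The value of a disjunctive sum is the nim-sum of the parts.
Combined value = 0 XOR 2 XOR 1 = 3.

3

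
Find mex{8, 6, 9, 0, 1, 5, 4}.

2

The values 0, 1 are all present; 2 is the first non-negative integer missing from the set.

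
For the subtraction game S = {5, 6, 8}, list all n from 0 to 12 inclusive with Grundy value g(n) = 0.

Grundy values for subtraction set {5, 6, 8}:
g(0) = mex{} = 0
g(1) = mex{} = 0
g(2) = mex{} = 0
g(3) = mex{} = 0
g(4) = mex{} = 0
g(5) = mex{0} = 1
g(6) = mex{0} = 1
g(7) = mex{0} = 1
g(8) = mex{0} = 1
g(9) = mex{0} = 1
g(10) = mex{0,1} = 2
g(11) = mex{0,1} = 2
g(12) = mex{0,1} = 2
The P-positions (g = 0) in 0..12 are 0, 1, 2, 3, 4.

0, 1, 2, 3, 4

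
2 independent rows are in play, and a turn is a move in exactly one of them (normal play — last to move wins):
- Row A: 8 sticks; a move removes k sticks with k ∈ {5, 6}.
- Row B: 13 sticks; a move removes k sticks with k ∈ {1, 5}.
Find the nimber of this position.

0

Grundy values for row A (subtraction set {5, 6}):
k:     0  1  2  3  4  5  6  7  8
g(k):  0  0  0  0  0  1  1  1  1
So g(8) = 1.
For row B, compute g(0), g(1), … with moves {1, 5}:
k:     0  1  2  3  4  5  6  7  8  9 10 11 12 13
g(k):  0  1  0  1  0  1  0  1  0  1  0  1  0  1
So g(13) = 1.
The value of a disjunctive sum is the nim-sum of the parts.
Combined value = 1 ⊕ 1 = 0.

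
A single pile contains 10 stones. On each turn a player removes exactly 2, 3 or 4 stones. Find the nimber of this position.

Grundy values for subtraction set {2, 3, 4}:
k:     0  1  2  3  4  5  6  7  8  9 10
g(k):  0  0  1  1  2  2  0  0  1  1  2
So g(10) = 2.

2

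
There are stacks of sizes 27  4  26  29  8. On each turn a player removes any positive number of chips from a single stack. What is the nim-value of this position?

16

Nim-sum: 27 ^ 4 ^ 26 ^ 29 ^ 8 = 16.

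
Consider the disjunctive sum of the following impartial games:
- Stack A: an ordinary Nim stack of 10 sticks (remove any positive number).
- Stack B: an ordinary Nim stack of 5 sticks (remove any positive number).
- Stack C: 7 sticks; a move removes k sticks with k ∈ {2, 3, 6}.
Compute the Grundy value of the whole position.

14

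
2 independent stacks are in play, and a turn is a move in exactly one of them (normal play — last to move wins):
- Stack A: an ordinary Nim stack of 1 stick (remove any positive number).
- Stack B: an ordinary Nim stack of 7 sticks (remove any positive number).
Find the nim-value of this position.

6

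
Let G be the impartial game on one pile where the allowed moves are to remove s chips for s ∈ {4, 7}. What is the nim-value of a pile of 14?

0

Compute g(0), g(1), … for moves {4, 7}:
g(0) = mex{} = 0
g(1) = mex{} = 0
g(2) = mex{} = 0
g(3) = mex{} = 0
g(4) = mex{0} = 1
g(5) = mex{0} = 1
g(6) = mex{0} = 1
g(7) = mex{0} = 1
g(8) = mex{0,1} = 2
g(9) = mex{0,1} = 2
g(10) = mex{0,1} = 2
g(11) = mex{1} = 0
g(12) = mex{1,2} = 0
g(13) = mex{1,2} = 0
g(14) = mex{1,2} = 0
So g(14) = 0.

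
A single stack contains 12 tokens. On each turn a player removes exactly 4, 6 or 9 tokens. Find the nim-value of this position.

Build the Grundy sequence with g(k) = mex{g(k−s) : s ∈ {4, 6, 9}, s ≤ k}:
k:     0  1  2  3  4  5  6  7  8  9 10 11 12
g(k):  0  0  0  0  1  1  1  1  2  2  2  2  3
So g(12) = 3.

3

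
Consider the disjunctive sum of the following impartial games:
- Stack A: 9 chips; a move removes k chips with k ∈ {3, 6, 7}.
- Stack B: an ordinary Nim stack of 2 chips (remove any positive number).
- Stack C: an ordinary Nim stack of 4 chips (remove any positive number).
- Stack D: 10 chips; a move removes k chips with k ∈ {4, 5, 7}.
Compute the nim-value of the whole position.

7

Build the Grundy sequence for stack A with g(k) = mex{g(k−s) : s ∈ {3, 6, 7}, s ≤ k}:
g(0) = mex{} = 0
g(1) = mex{} = 0
g(2) = mex{} = 0
g(3) = mex{0} = 1
g(4) = mex{0} = 1
g(5) = mex{0} = 1
g(6) = mex{0,1} = 2
g(7) = mex{0,1} = 2
g(8) = mex{0,1} = 2
g(9) = mex{0,1,2} = 3
So g(9) = 3.
Stack B is a plain Nim stack of size 2, so its Grundy value is 2.
Stack C is a plain Nim stack of size 4, so its Grundy value is 4.
Grundy values for stack D (subtraction set {4, 5, 7}):
k:     0  1  2  3  4  5  6  7  8  9 10
g(k):  0  0  0  0  1  1  1  1  2  2  2
So g(10) = 2.
The value of a disjunctive sum is the nim-sum of the parts.
Combined value = 3 XOR 2 XOR 4 XOR 2 = 7.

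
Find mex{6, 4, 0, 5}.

1

0 is in the set but 1 is not, so the mex is 1.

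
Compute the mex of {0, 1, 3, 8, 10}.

The values 0, 1 are all present; 2 is the first non-negative integer missing from the set.

2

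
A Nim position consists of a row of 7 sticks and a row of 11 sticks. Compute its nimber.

12

Nim-sum: 7 ^ 11 = 12.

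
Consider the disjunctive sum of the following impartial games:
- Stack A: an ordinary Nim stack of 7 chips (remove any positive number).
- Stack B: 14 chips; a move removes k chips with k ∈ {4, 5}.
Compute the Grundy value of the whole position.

Stack A is a plain Nim stack of size 7, so its Grundy value is 7.
Grundy values for stack B (subtraction set {4, 5}):
k:     0  1  2  3  4  5  6  7  8  9 10 11 12 13 14
g(k):  0  0  0  0  1  1  1  1  2  0  0  0  0  1  1
So g(14) = 1.
The value of a disjunctive sum is the nim-sum of the parts.
Combined value = 7 XOR 1 = 6.

6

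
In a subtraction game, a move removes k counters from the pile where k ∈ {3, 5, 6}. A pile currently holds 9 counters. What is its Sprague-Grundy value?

0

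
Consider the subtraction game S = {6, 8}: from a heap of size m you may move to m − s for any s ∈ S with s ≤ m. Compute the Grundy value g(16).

0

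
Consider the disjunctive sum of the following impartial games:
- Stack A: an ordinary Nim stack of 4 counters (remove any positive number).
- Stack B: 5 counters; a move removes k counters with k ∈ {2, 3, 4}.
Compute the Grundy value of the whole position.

6

Stack A is a plain Nim stack of size 4, so its Grundy value is 4.
For stack B, compute g(0), g(1), … with moves {2, 3, 4}:
g(0) = mex{} = 0
g(1) = mex{} = 0
g(2) = mex{0} = 1
g(3) = mex{0} = 1
g(4) = mex{0,1} = 2
g(5) = mex{0,1} = 2
So g(5) = 2.
The value of a disjunctive sum is the nim-sum of the parts.
Combined value = 4 XOR 2 = 6.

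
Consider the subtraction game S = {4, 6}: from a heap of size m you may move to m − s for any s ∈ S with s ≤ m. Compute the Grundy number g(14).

Compute g(0), g(1), … for moves {4, 6}:
g(0) = mex{} = 0
g(1) = mex{} = 0
g(2) = mex{} = 0
g(3) = mex{} = 0
g(4) = mex{0} = 1
g(5) = mex{0} = 1
g(6) = mex{0} = 1
g(7) = mex{0} = 1
g(8) = mex{0,1} = 2
g(9) = mex{0,1} = 2
g(10) = mex{1} = 0
g(11) = mex{1} = 0
g(12) = mex{1,2} = 0
g(13) = mex{1,2} = 0
g(14) = mex{0,2} = 1
So g(14) = 1.

1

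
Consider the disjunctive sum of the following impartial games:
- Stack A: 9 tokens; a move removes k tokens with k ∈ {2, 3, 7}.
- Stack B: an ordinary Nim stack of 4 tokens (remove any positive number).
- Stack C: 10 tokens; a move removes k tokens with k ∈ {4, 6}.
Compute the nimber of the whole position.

6

Grundy values for stack A (subtraction set {2, 3, 7}):
g(0) = mex{} = 0
g(1) = mex{} = 0
g(2) = mex{0} = 1
g(3) = mex{0} = 1
g(4) = mex{0,1} = 2
g(5) = mex{1} = 0
g(6) = mex{1,2} = 0
g(7) = mex{0,2} = 1
g(8) = mex{0} = 1
g(9) = mex{0,1} = 2
So g(9) = 2.
Stack B is a plain Nim stack of size 4, so its Grundy value is 4.
Grundy values for stack C (subtraction set {4, 6}):
k:     0  1  2  3  4  5  6  7  8  9 10
g(k):  0  0  0  0  1  1  1  1  2  2  0
So g(10) = 0.
By the Sprague-Grundy theorem, the Grundy value of a sum of independent games is the XOR of the component values.
Combined value = 2 ⊕ 4 ⊕ 0 = 6.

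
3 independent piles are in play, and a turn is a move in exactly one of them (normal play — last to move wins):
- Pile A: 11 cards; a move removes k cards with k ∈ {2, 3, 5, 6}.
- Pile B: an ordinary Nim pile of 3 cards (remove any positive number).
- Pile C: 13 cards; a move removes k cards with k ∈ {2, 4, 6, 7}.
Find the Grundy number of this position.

0

For pile A, compute g(0), g(1), … with moves {2, 3, 5, 6}:
k:     0  1  2  3  4  5  6  7  8  9 10 11
g(k):  0  0  1  1  2  2  3  3  0  0  1  1
So g(11) = 1.
Pile B is a plain Nim pile of size 3, so its Grundy value is 3.
For pile C, compute g(0), g(1), … with moves {2, 4, 6, 7}:
g(0) = mex{} = 0
g(1) = mex{} = 0
g(2) = mex{0} = 1
g(3) = mex{0} = 1
g(4) = mex{0,1} = 2
g(5) = mex{0,1} = 2
g(6) = mex{0,1,2} = 3
g(7) = mex{0,1,2} = 3
g(8) = mex{0,1,2,3} = 4
g(9) = mex{1,2,3} = 0
g(10) = mex{1,2,3,4} = 0
g(11) = mex{0,2,3} = 1
g(12) = mex{0,2,3,4} = 1
g(13) = mex{0,1,3} = 2
So g(13) = 2.
The value of a disjunctive sum is the nim-sum of the parts.
Combined value = 1 XOR 3 XOR 2 = 0.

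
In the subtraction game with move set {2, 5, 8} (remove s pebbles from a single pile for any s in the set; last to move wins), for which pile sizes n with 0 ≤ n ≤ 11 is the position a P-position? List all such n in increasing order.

0, 1, 4, 7, 10, 11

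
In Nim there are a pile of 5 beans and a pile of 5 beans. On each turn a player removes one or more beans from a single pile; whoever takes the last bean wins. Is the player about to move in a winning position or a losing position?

Losing position

Compute the nim-sum pairwise:
5 ^ 5 = 0
The nim-sum is 0, so this is a P-position: the player to move is in a losing position under optimal play.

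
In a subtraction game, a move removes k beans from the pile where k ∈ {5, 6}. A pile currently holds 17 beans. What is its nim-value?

Compute g(0), g(1), … for moves {5, 6}:
k:     0  1  2  3  4  5  6  7  8  9 10 11 12 13 14 15 16 17
g(k):  0  0  0  0  0  1  1  1  1  1  2  0  0  0  0  0  1  1
So g(17) = 1.

1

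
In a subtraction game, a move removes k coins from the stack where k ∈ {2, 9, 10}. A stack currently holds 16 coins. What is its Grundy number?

Compute g(0), g(1), … for moves {2, 9, 10}:
k:     0  1  2  3  4  5  6  7  8  9 10 11 12 13 14 15 16
g(k):  0  0  1  1  0  0  1  1  0  2  1  3  0  2  1  3  0
So g(16) = 0.

0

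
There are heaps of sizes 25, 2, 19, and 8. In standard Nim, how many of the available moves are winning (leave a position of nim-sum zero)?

Compute the nim-sum pairwise:
25 XOR 2 = 27
27 XOR 19 = 8
8 XOR 8 = 0
The nim-sum is already 0, so every move leaves a nonzero nim-sum — there are no winning moves.

0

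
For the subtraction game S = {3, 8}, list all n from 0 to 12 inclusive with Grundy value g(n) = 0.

0, 1, 2, 6, 7, 11, 12

Grundy values for subtraction set {3, 8}:
g(0) = mex{} = 0
g(1) = mex{} = 0
g(2) = mex{} = 0
g(3) = mex{0} = 1
g(4) = mex{0} = 1
g(5) = mex{0} = 1
g(6) = mex{1} = 0
g(7) = mex{1} = 0
g(8) = mex{0,1} = 2
g(9) = mex{0} = 1
g(10) = mex{0} = 1
g(11) = mex{1,2} = 0
g(12) = mex{1} = 0
The P-positions (g = 0) in 0..12 are 0, 1, 2, 6, 7, 11, 12.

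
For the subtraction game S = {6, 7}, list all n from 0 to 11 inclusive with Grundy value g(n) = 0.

0, 1, 2, 3, 4, 5

Build the Grundy sequence with g(k) = mex{g(k−s) : s ∈ {6, 7}, s ≤ k}:
g(0) = mex{} = 0
g(1) = mex{} = 0
g(2) = mex{} = 0
g(3) = mex{} = 0
g(4) = mex{} = 0
g(5) = mex{} = 0
g(6) = mex{0} = 1
g(7) = mex{0} = 1
g(8) = mex{0} = 1
g(9) = mex{0} = 1
g(10) = mex{0} = 1
g(11) = mex{0} = 1
The P-positions (g = 0) in 0..11 are 0, 1, 2, 3, 4, 5.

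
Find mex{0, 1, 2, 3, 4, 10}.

5

The values 0, 1, 2, 3, 4 are all present; 5 is the first non-negative integer missing from the set.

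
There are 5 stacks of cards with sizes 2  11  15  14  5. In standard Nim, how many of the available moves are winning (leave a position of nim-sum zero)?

Compute the nim-sum pairwise:
2 ⊕ 11 = 9
9 ⊕ 15 = 6
6 ⊕ 14 = 8
8 ⊕ 5 = 13
The overall nim-sum is X = 13. A stack of size p has a winning move iff p XOR X < p (reduce it to p XOR X).
  2: 2 XOR 13 = 15 ≥ 2 — no move.
  11: 11 XOR 13 = 6 < 11 — winning move (to 6).
  15: 15 XOR 13 = 2 < 15 — winning move (to 2).
  14: 14 XOR 13 = 3 < 14 — winning move (to 3).
  5: 5 XOR 13 = 8 ≥ 5 — no move.
That gives 3 winning moves.

3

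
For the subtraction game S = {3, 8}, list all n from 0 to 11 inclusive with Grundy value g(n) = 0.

0, 1, 2, 6, 7, 11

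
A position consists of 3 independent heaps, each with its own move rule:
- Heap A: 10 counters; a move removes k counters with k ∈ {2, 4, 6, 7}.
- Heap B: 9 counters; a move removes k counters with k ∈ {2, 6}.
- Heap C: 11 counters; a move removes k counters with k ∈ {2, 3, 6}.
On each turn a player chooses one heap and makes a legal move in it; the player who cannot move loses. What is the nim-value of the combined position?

Grundy values for heap A (subtraction set {2, 4, 6, 7}):
g(0) = mex{} = 0
g(1) = mex{} = 0
g(2) = mex{0} = 1
g(3) = mex{0} = 1
g(4) = mex{0,1} = 2
g(5) = mex{0,1} = 2
g(6) = mex{0,1,2} = 3
g(7) = mex{0,1,2} = 3
g(8) = mex{0,1,2,3} = 4
g(9) = mex{1,2,3} = 0
g(10) = mex{1,2,3,4} = 0
So g(10) = 0.
For heap B, compute g(0), g(1), … with moves {2, 6}:
k:     0  1  2  3  4  5  6  7  8  9
g(k):  0  0  1  1  0  0  1  1  0  0
So g(9) = 0.
Build the Grundy sequence for heap C with g(k) = mex{g(k−s) : s ∈ {2, 3, 6}, s ≤ k}:
g(0) = mex{} = 0
g(1) = mex{} = 0
g(2) = mex{0} = 1
g(3) = mex{0} = 1
g(4) = mex{0,1} = 2
g(5) = mex{1} = 0
g(6) = mex{0,1,2} = 3
g(7) = mex{0,2} = 1
g(8) = mex{0,1,3} = 2
g(9) = mex{1,3} = 0
g(10) = mex{1,2} = 0
g(11) = mex{0,2} = 1
So g(11) = 1.
By the Sprague-Grundy theorem, the Grundy value of a sum of independent games is the XOR of the component values.
Combined value = 0 ⊕ 0 ⊕ 1 = 1.

1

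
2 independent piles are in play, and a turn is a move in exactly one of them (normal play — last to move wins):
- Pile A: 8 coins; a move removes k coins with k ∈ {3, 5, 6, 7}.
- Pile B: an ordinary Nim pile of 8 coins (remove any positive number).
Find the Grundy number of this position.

10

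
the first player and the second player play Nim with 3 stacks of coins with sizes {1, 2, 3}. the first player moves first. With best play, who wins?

the second player wins

Bitwise XOR of the heap sizes:
  01  (1)
  10  (2)
  11  (3)
  --
  00  (0)
The nim-sum is 0, so this is a P-position: the player to move is in a losing position under optimal play; the first player is about to move from it and so loses — the second player wins.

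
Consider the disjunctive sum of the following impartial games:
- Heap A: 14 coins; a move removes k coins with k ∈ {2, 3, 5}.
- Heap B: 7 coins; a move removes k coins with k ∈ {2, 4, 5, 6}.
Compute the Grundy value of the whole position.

3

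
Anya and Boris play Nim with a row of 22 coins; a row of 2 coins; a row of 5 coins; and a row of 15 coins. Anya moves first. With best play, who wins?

Compute the nim-sum pairwise:
22 XOR 2 = 20
20 XOR 5 = 17
17 XOR 15 = 30
The nim-sum is 30 ≠ 0, so this is an N-position: the player to move can win; Anya has a winning move.

Anya wins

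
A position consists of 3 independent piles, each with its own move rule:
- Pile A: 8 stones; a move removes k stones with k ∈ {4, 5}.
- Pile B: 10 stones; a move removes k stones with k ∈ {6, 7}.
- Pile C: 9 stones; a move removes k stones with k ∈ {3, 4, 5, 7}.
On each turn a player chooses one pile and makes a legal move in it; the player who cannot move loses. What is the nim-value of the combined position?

For pile A, compute g(0), g(1), … with moves {4, 5}:
g(0) = mex{} = 0
g(1) = mex{} = 0
g(2) = mex{} = 0
g(3) = mex{} = 0
g(4) = mex{0} = 1
g(5) = mex{0} = 1
g(6) = mex{0} = 1
g(7) = mex{0} = 1
g(8) = mex{0,1} = 2
So g(8) = 2.
Grundy values for pile B (subtraction set {6, 7}):
k:     0  1  2  3  4  5  6  7  8  9 10
g(k):  0  0  0  0  0  0  1  1  1  1  1
So g(10) = 1.
Grundy values for pile C (subtraction set {3, 4, 5, 7}):
g(0) = mex{} = 0
g(1) = mex{} = 0
g(2) = mex{} = 0
g(3) = mex{0} = 1
g(4) = mex{0} = 1
g(5) = mex{0} = 1
g(6) = mex{0,1} = 2
g(7) = mex{0,1} = 2
g(8) = mex{0,1} = 2
g(9) = mex{0,1,2} = 3
So g(9) = 3.
The value of a disjunctive sum is the nim-sum of the parts.
Combined value = 2 ⊕ 1 ⊕ 3 = 0.

0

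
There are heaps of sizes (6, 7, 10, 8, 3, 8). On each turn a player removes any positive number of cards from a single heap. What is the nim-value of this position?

Compute the nim-sum pairwise:
6 ⊕ 7 = 1
1 ⊕ 10 = 11
11 ⊕ 8 = 3
3 ⊕ 3 = 0
0 ⊕ 8 = 8

8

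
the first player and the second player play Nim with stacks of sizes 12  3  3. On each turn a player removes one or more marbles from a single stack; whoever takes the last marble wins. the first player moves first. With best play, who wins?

the first player wins

In binary:
  1100  (12)
  0011  (3)
  0011  (3)
  ----
  1100  (12)
The nim-sum is 12 ≠ 0, so this is an N-position: the player to move can win; the first player has a winning move.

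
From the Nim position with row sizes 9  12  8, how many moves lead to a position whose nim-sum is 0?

In binary:
  1001  (9)
  1100  (12)
  1000  (8)
  ----
  1101  (13)
The overall nim-sum is X = 13. A row of size p has a winning move iff p XOR X < p (reduce it to p XOR X).
  9: 9 XOR 13 = 4 < 9 — winning move (to 4).
  12: 12 XOR 13 = 1 < 12 — winning move (to 1).
  8: 8 XOR 13 = 5 < 8 — winning move (to 5).
That gives 3 winning moves.

3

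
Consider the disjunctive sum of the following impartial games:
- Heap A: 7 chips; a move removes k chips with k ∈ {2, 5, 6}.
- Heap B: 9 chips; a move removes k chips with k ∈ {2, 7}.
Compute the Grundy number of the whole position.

3

Grundy values for heap A (subtraction set {2, 5, 6}):
g(0) = mex{} = 0
g(1) = mex{} = 0
g(2) = mex{0} = 1
g(3) = mex{0} = 1
g(4) = mex{1} = 0
g(5) = mex{0,1} = 2
g(6) = mex{0} = 1
g(7) = mex{0,1,2} = 3
So g(7) = 3.
For heap B, compute g(0), g(1), … with moves {2, 7}:
g(0) = mex{} = 0
g(1) = mex{} = 0
g(2) = mex{0} = 1
g(3) = mex{0} = 1
g(4) = mex{1} = 0
g(5) = mex{1} = 0
g(6) = mex{0} = 1
g(7) = mex{0} = 1
g(8) = mex{0,1} = 2
g(9) = mex{1} = 0
So g(9) = 0.
By the Sprague-Grundy theorem, the Grundy value of a sum of independent games is the XOR of the component values.
Combined value = 3 XOR 0 = 3.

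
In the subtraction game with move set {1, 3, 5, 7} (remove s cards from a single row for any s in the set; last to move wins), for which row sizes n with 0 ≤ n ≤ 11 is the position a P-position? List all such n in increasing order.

0, 2, 4, 6, 8, 10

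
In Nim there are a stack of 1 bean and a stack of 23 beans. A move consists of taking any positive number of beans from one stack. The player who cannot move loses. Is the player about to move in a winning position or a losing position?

Write each in binary and XOR column by column:
  00001  (1)
  10111  (23)
  -----
  10110  (22)
The nim-sum is 22 ≠ 0, so this is an N-position: the player to move can win.

Winning position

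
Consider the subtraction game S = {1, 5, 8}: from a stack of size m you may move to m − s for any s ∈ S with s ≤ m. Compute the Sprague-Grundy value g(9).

Compute g(0), g(1), … for moves {1, 5, 8}:
k:     0  1  2  3  4  5  6  7  8  9
g(k):  0  1  0  1  0  1  0  1  2  3
So g(9) = 3.

3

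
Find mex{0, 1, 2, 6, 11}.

3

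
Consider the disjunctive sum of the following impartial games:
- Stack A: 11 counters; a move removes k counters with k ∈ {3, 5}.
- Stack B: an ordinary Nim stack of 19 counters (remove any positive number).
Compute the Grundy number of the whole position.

For stack A, compute g(0), g(1), … with moves {3, 5}:
k:     0  1  2  3  4  5  6  7  8  9 10 11
g(k):  0  0  0  1  1  1  2  2  0  0  0  1
So g(11) = 1.
Stack B is a plain Nim stack of size 19, so its Grundy value is 19.
By the Sprague-Grundy theorem, the Grundy value of a sum of independent games is the XOR of the component values.
Combined value = 1 XOR 19 = 18.

18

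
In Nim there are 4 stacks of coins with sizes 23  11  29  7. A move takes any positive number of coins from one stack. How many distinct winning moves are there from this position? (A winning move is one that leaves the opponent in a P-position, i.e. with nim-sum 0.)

Compute the nim-sum pairwise:
23 ^ 11 = 28
28 ^ 29 = 1
1 ^ 7 = 6
The overall nim-sum is X = 6. A stack of size p has a winning move iff p XOR X < p (reduce it to p XOR X).
  23: 23 XOR 6 = 17 < 23 — winning move (to 17).
  11: 11 XOR 6 = 13 ≥ 11 — no move.
  29: 29 XOR 6 = 27 < 29 — winning move (to 27).
  7: 7 XOR 6 = 1 < 7 — winning move (to 1).
That gives 3 winning moves.

3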